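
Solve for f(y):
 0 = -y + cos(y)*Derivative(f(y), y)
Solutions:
 f(y) = C1 + Integral(y/cos(y), y)


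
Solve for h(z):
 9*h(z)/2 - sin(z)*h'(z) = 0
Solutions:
 h(z) = C1*(cos(z) - 1)^(1/4)*(cos(z)^2 - 2*cos(z) + 1)/((cos(z) + 1)^(1/4)*(cos(z)^2 + 2*cos(z) + 1))


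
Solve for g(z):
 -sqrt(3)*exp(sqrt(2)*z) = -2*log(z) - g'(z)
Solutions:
 g(z) = C1 - 2*z*log(z) + 2*z + sqrt(6)*exp(sqrt(2)*z)/2


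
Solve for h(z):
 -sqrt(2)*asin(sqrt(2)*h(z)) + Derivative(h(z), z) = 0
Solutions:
 Integral(1/asin(sqrt(2)*_y), (_y, h(z))) = C1 + sqrt(2)*z


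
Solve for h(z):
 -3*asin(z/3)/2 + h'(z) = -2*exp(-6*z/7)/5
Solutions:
 h(z) = C1 + 3*z*asin(z/3)/2 + 3*sqrt(9 - z^2)/2 + 7*exp(-6*z/7)/15


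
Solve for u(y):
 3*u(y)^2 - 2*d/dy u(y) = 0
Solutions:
 u(y) = -2/(C1 + 3*y)


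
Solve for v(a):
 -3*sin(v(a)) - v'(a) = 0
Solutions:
 v(a) = -acos((-C1 - exp(6*a))/(C1 - exp(6*a))) + 2*pi
 v(a) = acos((-C1 - exp(6*a))/(C1 - exp(6*a)))


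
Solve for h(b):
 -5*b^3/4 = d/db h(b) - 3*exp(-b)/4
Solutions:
 h(b) = C1 - 5*b^4/16 - 3*exp(-b)/4


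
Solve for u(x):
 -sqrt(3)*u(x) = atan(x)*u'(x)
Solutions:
 u(x) = C1*exp(-sqrt(3)*Integral(1/atan(x), x))


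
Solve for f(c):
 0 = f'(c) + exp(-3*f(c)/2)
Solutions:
 f(c) = 2*log(C1 - 3*c/2)/3
 f(c) = 2*log(2^(2/3)*(-3^(1/3) - 3^(5/6)*I)*(C1 - c)^(1/3)/4)
 f(c) = 2*log(2^(2/3)*(-3^(1/3) + 3^(5/6)*I)*(C1 - c)^(1/3)/4)


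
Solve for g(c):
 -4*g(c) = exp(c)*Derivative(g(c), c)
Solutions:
 g(c) = C1*exp(4*exp(-c))


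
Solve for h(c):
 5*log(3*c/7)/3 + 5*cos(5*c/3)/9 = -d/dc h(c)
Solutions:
 h(c) = C1 - 5*c*log(c)/3 - 5*c*log(3)/3 + 5*c/3 + 5*c*log(7)/3 - sin(5*c/3)/3


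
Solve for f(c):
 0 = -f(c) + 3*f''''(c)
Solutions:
 f(c) = C1*exp(-3^(3/4)*c/3) + C2*exp(3^(3/4)*c/3) + C3*sin(3^(3/4)*c/3) + C4*cos(3^(3/4)*c/3)


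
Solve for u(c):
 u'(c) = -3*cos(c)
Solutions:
 u(c) = C1 - 3*sin(c)


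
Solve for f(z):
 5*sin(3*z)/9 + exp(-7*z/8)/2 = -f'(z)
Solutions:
 f(z) = C1 + 5*cos(3*z)/27 + 4*exp(-7*z/8)/7


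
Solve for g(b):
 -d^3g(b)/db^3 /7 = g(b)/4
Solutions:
 g(b) = C3*exp(-14^(1/3)*b/2) + (C1*sin(14^(1/3)*sqrt(3)*b/4) + C2*cos(14^(1/3)*sqrt(3)*b/4))*exp(14^(1/3)*b/4)


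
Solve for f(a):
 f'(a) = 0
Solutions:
 f(a) = C1


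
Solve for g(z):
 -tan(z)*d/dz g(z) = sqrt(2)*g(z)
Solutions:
 g(z) = C1/sin(z)^(sqrt(2))


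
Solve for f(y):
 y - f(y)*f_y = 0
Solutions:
 f(y) = -sqrt(C1 + y^2)
 f(y) = sqrt(C1 + y^2)


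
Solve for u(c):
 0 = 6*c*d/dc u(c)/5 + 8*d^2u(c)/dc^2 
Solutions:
 u(c) = C1 + C2*erf(sqrt(30)*c/20)


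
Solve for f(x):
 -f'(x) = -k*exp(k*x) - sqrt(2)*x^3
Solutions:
 f(x) = C1 + sqrt(2)*x^4/4 + exp(k*x)


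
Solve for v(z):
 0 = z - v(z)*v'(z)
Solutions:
 v(z) = -sqrt(C1 + z^2)
 v(z) = sqrt(C1 + z^2)


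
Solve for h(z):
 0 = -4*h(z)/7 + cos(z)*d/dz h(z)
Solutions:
 h(z) = C1*(sin(z) + 1)^(2/7)/(sin(z) - 1)^(2/7)


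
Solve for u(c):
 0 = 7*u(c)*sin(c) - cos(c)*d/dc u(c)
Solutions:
 u(c) = C1/cos(c)^7


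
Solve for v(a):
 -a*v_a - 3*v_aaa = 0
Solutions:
 v(a) = C1 + Integral(C2*airyai(-3^(2/3)*a/3) + C3*airybi(-3^(2/3)*a/3), a)


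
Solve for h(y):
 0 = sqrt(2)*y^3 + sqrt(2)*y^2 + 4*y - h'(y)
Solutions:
 h(y) = C1 + sqrt(2)*y^4/4 + sqrt(2)*y^3/3 + 2*y^2


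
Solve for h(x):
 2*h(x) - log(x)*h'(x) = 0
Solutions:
 h(x) = C1*exp(2*li(x))


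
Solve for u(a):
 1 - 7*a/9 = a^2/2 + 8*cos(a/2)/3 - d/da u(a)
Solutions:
 u(a) = C1 + a^3/6 + 7*a^2/18 - a + 16*sin(a/2)/3


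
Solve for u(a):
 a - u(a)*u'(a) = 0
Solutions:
 u(a) = -sqrt(C1 + a^2)
 u(a) = sqrt(C1 + a^2)


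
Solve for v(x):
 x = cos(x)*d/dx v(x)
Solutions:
 v(x) = C1 + Integral(x/cos(x), x)


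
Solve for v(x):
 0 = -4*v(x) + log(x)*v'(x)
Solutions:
 v(x) = C1*exp(4*li(x))


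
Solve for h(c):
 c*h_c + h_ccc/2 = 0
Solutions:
 h(c) = C1 + Integral(C2*airyai(-2^(1/3)*c) + C3*airybi(-2^(1/3)*c), c)


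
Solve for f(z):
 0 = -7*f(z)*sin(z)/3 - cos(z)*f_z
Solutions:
 f(z) = C1*cos(z)^(7/3)


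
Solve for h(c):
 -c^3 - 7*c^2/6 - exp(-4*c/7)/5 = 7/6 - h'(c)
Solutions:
 h(c) = C1 + c^4/4 + 7*c^3/18 + 7*c/6 - 7*exp(-4*c/7)/20


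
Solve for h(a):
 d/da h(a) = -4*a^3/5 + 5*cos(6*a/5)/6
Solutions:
 h(a) = C1 - a^4/5 + 25*sin(6*a/5)/36


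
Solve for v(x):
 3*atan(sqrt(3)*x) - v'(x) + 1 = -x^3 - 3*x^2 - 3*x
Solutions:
 v(x) = C1 + x^4/4 + x^3 + 3*x^2/2 + 3*x*atan(sqrt(3)*x) + x - sqrt(3)*log(3*x^2 + 1)/2


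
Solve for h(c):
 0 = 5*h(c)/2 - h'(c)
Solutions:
 h(c) = C1*exp(5*c/2)


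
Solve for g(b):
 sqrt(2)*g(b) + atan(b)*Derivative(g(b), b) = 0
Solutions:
 g(b) = C1*exp(-sqrt(2)*Integral(1/atan(b), b))


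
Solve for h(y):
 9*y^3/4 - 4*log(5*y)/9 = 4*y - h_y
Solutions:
 h(y) = C1 - 9*y^4/16 + 2*y^2 + 4*y*log(y)/9 - 4*y/9 + 4*y*log(5)/9


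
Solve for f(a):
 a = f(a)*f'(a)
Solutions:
 f(a) = -sqrt(C1 + a^2)
 f(a) = sqrt(C1 + a^2)


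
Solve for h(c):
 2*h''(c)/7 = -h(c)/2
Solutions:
 h(c) = C1*sin(sqrt(7)*c/2) + C2*cos(sqrt(7)*c/2)


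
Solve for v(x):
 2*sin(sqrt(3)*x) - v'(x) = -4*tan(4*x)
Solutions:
 v(x) = C1 - log(cos(4*x)) - 2*sqrt(3)*cos(sqrt(3)*x)/3


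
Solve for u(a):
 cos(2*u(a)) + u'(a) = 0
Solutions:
 u(a) = -asin((C1 + exp(4*a))/(C1 - exp(4*a)))/2 + pi/2
 u(a) = asin((C1 + exp(4*a))/(C1 - exp(4*a)))/2


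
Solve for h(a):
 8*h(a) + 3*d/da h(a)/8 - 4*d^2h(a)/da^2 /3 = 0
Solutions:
 h(a) = C1*exp(a*(9 - sqrt(24657))/64) + C2*exp(a*(9 + sqrt(24657))/64)


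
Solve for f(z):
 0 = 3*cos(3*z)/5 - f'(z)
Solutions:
 f(z) = C1 + sin(3*z)/5


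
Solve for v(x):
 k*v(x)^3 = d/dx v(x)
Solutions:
 v(x) = -sqrt(2)*sqrt(-1/(C1 + k*x))/2
 v(x) = sqrt(2)*sqrt(-1/(C1 + k*x))/2


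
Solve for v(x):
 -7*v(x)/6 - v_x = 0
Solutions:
 v(x) = C1*exp(-7*x/6)


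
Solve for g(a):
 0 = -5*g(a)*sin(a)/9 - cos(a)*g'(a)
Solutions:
 g(a) = C1*cos(a)^(5/9)


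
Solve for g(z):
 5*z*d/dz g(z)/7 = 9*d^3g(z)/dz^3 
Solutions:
 g(z) = C1 + Integral(C2*airyai(735^(1/3)*z/21) + C3*airybi(735^(1/3)*z/21), z)


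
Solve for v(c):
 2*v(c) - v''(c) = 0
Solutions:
 v(c) = C1*exp(-sqrt(2)*c) + C2*exp(sqrt(2)*c)


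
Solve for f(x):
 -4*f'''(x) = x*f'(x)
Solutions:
 f(x) = C1 + Integral(C2*airyai(-2^(1/3)*x/2) + C3*airybi(-2^(1/3)*x/2), x)


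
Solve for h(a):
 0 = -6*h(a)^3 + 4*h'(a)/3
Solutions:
 h(a) = -sqrt(-1/(C1 + 9*a))
 h(a) = sqrt(-1/(C1 + 9*a))


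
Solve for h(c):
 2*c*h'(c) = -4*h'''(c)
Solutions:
 h(c) = C1 + Integral(C2*airyai(-2^(2/3)*c/2) + C3*airybi(-2^(2/3)*c/2), c)


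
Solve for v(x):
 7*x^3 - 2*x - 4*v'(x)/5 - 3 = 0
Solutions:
 v(x) = C1 + 35*x^4/16 - 5*x^2/4 - 15*x/4


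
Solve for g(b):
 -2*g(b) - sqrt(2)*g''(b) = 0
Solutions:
 g(b) = C1*sin(2^(1/4)*b) + C2*cos(2^(1/4)*b)


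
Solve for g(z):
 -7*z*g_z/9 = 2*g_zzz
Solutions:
 g(z) = C1 + Integral(C2*airyai(-84^(1/3)*z/6) + C3*airybi(-84^(1/3)*z/6), z)


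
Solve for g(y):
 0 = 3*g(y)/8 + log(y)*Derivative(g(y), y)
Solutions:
 g(y) = C1*exp(-3*li(y)/8)


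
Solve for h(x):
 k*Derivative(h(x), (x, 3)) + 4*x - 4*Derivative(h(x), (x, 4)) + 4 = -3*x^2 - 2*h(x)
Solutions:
 h(x) = C1*exp(x*(3*k - sqrt(3)*sqrt(3*k^2 + 16*3^(1/3)*(-9*k^2 + sqrt(3)*sqrt(27*k^4 + 32768))^(1/3) - 512*3^(2/3)/(-9*k^2 + sqrt(3)*sqrt(27*k^4 + 32768))^(1/3)) - sqrt(6)*sqrt(-3*sqrt(3)*k^3/sqrt(3*k^2 + 16*3^(1/3)*(-9*k^2 + sqrt(3)*sqrt(27*k^4 + 32768))^(1/3) - 512*3^(2/3)/(-9*k^2 + sqrt(3)*sqrt(27*k^4 + 32768))^(1/3)) + 3*k^2 - 8*3^(1/3)*(-9*k^2 + sqrt(3)*sqrt(27*k^4 + 32768))^(1/3) + 256*3^(2/3)/(-9*k^2 + sqrt(3)*sqrt(27*k^4 + 32768))^(1/3)))/48) + C2*exp(x*(3*k - sqrt(3)*sqrt(3*k^2 + 16*3^(1/3)*(-9*k^2 + sqrt(3)*sqrt(27*k^4 + 32768))^(1/3) - 512*3^(2/3)/(-9*k^2 + sqrt(3)*sqrt(27*k^4 + 32768))^(1/3)) + sqrt(6)*sqrt(-3*sqrt(3)*k^3/sqrt(3*k^2 + 16*3^(1/3)*(-9*k^2 + sqrt(3)*sqrt(27*k^4 + 32768))^(1/3) - 512*3^(2/3)/(-9*k^2 + sqrt(3)*sqrt(27*k^4 + 32768))^(1/3)) + 3*k^2 - 8*3^(1/3)*(-9*k^2 + sqrt(3)*sqrt(27*k^4 + 32768))^(1/3) + 256*3^(2/3)/(-9*k^2 + sqrt(3)*sqrt(27*k^4 + 32768))^(1/3)))/48) + C3*exp(x*(3*k + sqrt(3)*sqrt(3*k^2 + 16*3^(1/3)*(-9*k^2 + sqrt(3)*sqrt(27*k^4 + 32768))^(1/3) - 512*3^(2/3)/(-9*k^2 + sqrt(3)*sqrt(27*k^4 + 32768))^(1/3)) - sqrt(6)*sqrt(3*sqrt(3)*k^3/sqrt(3*k^2 + 16*3^(1/3)*(-9*k^2 + sqrt(3)*sqrt(27*k^4 + 32768))^(1/3) - 512*3^(2/3)/(-9*k^2 + sqrt(3)*sqrt(27*k^4 + 32768))^(1/3)) + 3*k^2 - 8*3^(1/3)*(-9*k^2 + sqrt(3)*sqrt(27*k^4 + 32768))^(1/3) + 256*3^(2/3)/(-9*k^2 + sqrt(3)*sqrt(27*k^4 + 32768))^(1/3)))/48) + C4*exp(x*(3*k + sqrt(3)*sqrt(3*k^2 + 16*3^(1/3)*(-9*k^2 + sqrt(3)*sqrt(27*k^4 + 32768))^(1/3) - 512*3^(2/3)/(-9*k^2 + sqrt(3)*sqrt(27*k^4 + 32768))^(1/3)) + sqrt(6)*sqrt(3*sqrt(3)*k^3/sqrt(3*k^2 + 16*3^(1/3)*(-9*k^2 + sqrt(3)*sqrt(27*k^4 + 32768))^(1/3) - 512*3^(2/3)/(-9*k^2 + sqrt(3)*sqrt(27*k^4 + 32768))^(1/3)) + 3*k^2 - 8*3^(1/3)*(-9*k^2 + sqrt(3)*sqrt(27*k^4 + 32768))^(1/3) + 256*3^(2/3)/(-9*k^2 + sqrt(3)*sqrt(27*k^4 + 32768))^(1/3)))/48) - 3*x^2/2 - 2*x - 2


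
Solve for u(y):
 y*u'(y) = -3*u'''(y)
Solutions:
 u(y) = C1 + Integral(C2*airyai(-3^(2/3)*y/3) + C3*airybi(-3^(2/3)*y/3), y)


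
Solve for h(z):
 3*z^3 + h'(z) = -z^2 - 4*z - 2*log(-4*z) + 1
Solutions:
 h(z) = C1 - 3*z^4/4 - z^3/3 - 2*z^2 - 2*z*log(-z) + z*(3 - 4*log(2))


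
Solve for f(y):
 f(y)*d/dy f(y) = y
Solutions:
 f(y) = -sqrt(C1 + y^2)
 f(y) = sqrt(C1 + y^2)


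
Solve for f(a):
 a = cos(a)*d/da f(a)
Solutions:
 f(a) = C1 + Integral(a/cos(a), a)


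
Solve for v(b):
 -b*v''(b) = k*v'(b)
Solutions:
 v(b) = C1 + b^(1 - re(k))*(C2*sin(log(b)*Abs(im(k))) + C3*cos(log(b)*im(k)))


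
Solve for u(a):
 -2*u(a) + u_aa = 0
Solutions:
 u(a) = C1*exp(-sqrt(2)*a) + C2*exp(sqrt(2)*a)


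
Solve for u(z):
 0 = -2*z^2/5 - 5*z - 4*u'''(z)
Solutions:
 u(z) = C1 + C2*z + C3*z^2 - z^5/600 - 5*z^4/96


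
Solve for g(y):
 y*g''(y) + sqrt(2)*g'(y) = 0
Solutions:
 g(y) = C1 + C2*y^(1 - sqrt(2))


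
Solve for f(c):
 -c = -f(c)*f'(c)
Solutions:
 f(c) = -sqrt(C1 + c^2)
 f(c) = sqrt(C1 + c^2)


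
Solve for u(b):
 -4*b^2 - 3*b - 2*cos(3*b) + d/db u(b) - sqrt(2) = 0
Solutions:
 u(b) = C1 + 4*b^3/3 + 3*b^2/2 + sqrt(2)*b + 2*sin(3*b)/3


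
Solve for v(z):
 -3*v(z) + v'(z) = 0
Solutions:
 v(z) = C1*exp(3*z)


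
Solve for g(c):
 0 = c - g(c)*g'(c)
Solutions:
 g(c) = -sqrt(C1 + c^2)
 g(c) = sqrt(C1 + c^2)


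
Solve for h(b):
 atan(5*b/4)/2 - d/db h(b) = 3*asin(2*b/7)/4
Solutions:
 h(b) = C1 - 3*b*asin(2*b/7)/4 + b*atan(5*b/4)/2 - 3*sqrt(49 - 4*b^2)/8 - log(25*b^2 + 16)/5


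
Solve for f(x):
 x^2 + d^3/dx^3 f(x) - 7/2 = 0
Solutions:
 f(x) = C1 + C2*x + C3*x^2 - x^5/60 + 7*x^3/12


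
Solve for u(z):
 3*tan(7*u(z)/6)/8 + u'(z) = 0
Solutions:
 u(z) = -6*asin(C1*exp(-7*z/16))/7 + 6*pi/7
 u(z) = 6*asin(C1*exp(-7*z/16))/7


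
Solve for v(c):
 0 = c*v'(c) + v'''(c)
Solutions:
 v(c) = C1 + Integral(C2*airyai(-c) + C3*airybi(-c), c)


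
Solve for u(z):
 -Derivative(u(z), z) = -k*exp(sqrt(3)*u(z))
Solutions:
 u(z) = sqrt(3)*(2*log(-1/(C1 + k*z)) - log(3))/6


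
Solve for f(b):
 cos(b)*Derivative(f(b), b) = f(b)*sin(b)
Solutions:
 f(b) = C1/cos(b)


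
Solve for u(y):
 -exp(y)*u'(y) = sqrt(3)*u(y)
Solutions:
 u(y) = C1*exp(sqrt(3)*exp(-y))


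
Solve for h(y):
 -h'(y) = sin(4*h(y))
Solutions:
 h(y) = -acos((-C1 - exp(8*y))/(C1 - exp(8*y)))/4 + pi/2
 h(y) = acos((-C1 - exp(8*y))/(C1 - exp(8*y)))/4


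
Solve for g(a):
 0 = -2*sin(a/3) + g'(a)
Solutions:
 g(a) = C1 - 6*cos(a/3)


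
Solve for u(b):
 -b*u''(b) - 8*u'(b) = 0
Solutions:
 u(b) = C1 + C2/b^7


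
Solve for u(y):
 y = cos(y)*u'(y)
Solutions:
 u(y) = C1 + Integral(y/cos(y), y)


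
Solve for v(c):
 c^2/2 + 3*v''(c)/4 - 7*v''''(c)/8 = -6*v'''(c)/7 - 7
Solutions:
 v(c) = C1 + C2*c + C3*exp(c*(24 - sqrt(2634))/49) + C4*exp(c*(24 + sqrt(2634))/49) - c^4/18 + 16*c^3/63 - 2785*c^2/441


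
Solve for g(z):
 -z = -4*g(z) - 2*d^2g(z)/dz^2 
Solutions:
 g(z) = C1*sin(sqrt(2)*z) + C2*cos(sqrt(2)*z) + z/4


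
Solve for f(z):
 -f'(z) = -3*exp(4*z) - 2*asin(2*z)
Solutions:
 f(z) = C1 + 2*z*asin(2*z) + sqrt(1 - 4*z^2) + 3*exp(4*z)/4


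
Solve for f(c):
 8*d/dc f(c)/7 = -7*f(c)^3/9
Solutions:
 f(c) = -6*sqrt(-1/(C1 - 49*c))
 f(c) = 6*sqrt(-1/(C1 - 49*c))


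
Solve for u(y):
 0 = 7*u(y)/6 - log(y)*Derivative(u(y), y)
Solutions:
 u(y) = C1*exp(7*li(y)/6)


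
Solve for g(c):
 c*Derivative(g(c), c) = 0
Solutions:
 g(c) = C1


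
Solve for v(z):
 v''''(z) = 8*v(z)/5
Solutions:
 v(z) = C1*exp(-10^(3/4)*z/5) + C2*exp(10^(3/4)*z/5) + C3*sin(10^(3/4)*z/5) + C4*cos(10^(3/4)*z/5)


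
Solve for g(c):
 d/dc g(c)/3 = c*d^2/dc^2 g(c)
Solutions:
 g(c) = C1 + C2*c^(4/3)


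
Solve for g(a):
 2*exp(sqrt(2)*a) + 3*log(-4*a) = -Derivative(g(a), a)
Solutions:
 g(a) = C1 - 3*a*log(-a) + 3*a*(1 - 2*log(2)) - sqrt(2)*exp(sqrt(2)*a)


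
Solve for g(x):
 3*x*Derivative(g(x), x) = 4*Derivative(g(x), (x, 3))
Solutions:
 g(x) = C1 + Integral(C2*airyai(6^(1/3)*x/2) + C3*airybi(6^(1/3)*x/2), x)


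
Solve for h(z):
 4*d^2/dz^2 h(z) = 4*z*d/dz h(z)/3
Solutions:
 h(z) = C1 + C2*erfi(sqrt(6)*z/6)


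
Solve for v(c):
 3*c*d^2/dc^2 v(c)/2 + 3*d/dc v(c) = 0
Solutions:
 v(c) = C1 + C2/c


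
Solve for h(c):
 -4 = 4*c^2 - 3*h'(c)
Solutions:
 h(c) = C1 + 4*c^3/9 + 4*c/3


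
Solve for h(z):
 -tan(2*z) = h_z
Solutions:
 h(z) = C1 + log(cos(2*z))/2


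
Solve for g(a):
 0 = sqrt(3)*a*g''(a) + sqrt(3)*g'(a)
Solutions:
 g(a) = C1 + C2*log(a)


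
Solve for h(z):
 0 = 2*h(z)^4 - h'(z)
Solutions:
 h(z) = (-1/(C1 + 6*z))^(1/3)
 h(z) = (-1/(C1 + 2*z))^(1/3)*(-3^(2/3) - 3*3^(1/6)*I)/6
 h(z) = (-1/(C1 + 2*z))^(1/3)*(-3^(2/3) + 3*3^(1/6)*I)/6


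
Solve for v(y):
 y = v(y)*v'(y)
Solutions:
 v(y) = -sqrt(C1 + y^2)
 v(y) = sqrt(C1 + y^2)


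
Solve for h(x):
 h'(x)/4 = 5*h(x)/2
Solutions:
 h(x) = C1*exp(10*x)


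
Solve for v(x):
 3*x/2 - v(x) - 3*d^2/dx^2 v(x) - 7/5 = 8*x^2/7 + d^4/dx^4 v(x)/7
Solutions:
 v(x) = C1*sin(sqrt(2)*x*sqrt(21 - sqrt(413))/2) + C2*sin(sqrt(2)*x*sqrt(sqrt(413) + 21)/2) + C3*cos(sqrt(2)*x*sqrt(21 - sqrt(413))/2) + C4*cos(sqrt(2)*x*sqrt(sqrt(413) + 21)/2) - 8*x^2/7 + 3*x/2 + 191/35


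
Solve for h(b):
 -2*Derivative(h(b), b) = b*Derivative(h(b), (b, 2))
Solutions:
 h(b) = C1 + C2/b


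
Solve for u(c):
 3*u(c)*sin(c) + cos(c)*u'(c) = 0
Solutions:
 u(c) = C1*cos(c)^3


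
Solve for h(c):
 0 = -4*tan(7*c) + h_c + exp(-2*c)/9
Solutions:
 h(c) = C1 + 2*log(tan(7*c)^2 + 1)/7 + exp(-2*c)/18


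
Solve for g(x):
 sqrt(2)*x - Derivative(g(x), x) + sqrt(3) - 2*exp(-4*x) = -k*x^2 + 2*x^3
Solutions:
 g(x) = C1 + k*x^3/3 - x^4/2 + sqrt(2)*x^2/2 + sqrt(3)*x + exp(-4*x)/2


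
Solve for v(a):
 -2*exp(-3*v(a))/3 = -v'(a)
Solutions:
 v(a) = log(C1 + 2*a)/3
 v(a) = log((-1 - sqrt(3)*I)*(C1 + 2*a)^(1/3)/2)
 v(a) = log((-1 + sqrt(3)*I)*(C1 + 2*a)^(1/3)/2)


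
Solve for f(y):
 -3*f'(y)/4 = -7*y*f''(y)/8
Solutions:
 f(y) = C1 + C2*y^(13/7)


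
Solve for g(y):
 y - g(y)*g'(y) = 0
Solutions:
 g(y) = -sqrt(C1 + y^2)
 g(y) = sqrt(C1 + y^2)


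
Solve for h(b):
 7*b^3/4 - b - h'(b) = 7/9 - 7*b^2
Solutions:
 h(b) = C1 + 7*b^4/16 + 7*b^3/3 - b^2/2 - 7*b/9


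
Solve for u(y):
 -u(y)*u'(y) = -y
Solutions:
 u(y) = -sqrt(C1 + y^2)
 u(y) = sqrt(C1 + y^2)


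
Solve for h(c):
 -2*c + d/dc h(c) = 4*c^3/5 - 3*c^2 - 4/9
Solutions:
 h(c) = C1 + c^4/5 - c^3 + c^2 - 4*c/9


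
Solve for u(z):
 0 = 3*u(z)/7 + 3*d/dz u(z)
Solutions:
 u(z) = C1*exp(-z/7)


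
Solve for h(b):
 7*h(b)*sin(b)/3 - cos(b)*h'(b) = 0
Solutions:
 h(b) = C1/cos(b)^(7/3)


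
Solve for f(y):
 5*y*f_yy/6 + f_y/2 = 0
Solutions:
 f(y) = C1 + C2*y^(2/5)


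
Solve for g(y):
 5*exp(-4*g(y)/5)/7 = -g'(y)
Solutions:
 g(y) = 5*log(-I*(C1 - 4*y/7)^(1/4))
 g(y) = 5*log(I*(C1 - 4*y/7)^(1/4))
 g(y) = 5*log(-(C1 - 4*y/7)^(1/4))
 g(y) = 5*log(C1 - 4*y/7)/4


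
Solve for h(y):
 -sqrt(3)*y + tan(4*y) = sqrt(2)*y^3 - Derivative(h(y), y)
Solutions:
 h(y) = C1 + sqrt(2)*y^4/4 + sqrt(3)*y^2/2 + log(cos(4*y))/4


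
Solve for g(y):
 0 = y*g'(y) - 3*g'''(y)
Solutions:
 g(y) = C1 + Integral(C2*airyai(3^(2/3)*y/3) + C3*airybi(3^(2/3)*y/3), y)


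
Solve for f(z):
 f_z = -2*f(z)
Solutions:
 f(z) = C1*exp(-2*z)


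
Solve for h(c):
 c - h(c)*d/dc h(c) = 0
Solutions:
 h(c) = -sqrt(C1 + c^2)
 h(c) = sqrt(C1 + c^2)


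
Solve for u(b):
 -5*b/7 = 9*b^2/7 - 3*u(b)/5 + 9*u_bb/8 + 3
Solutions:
 u(b) = C1*exp(-2*sqrt(30)*b/15) + C2*exp(2*sqrt(30)*b/15) + 15*b^2/7 + 25*b/21 + 365/28


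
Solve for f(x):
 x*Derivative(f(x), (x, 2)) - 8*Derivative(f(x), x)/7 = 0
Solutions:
 f(x) = C1 + C2*x^(15/7)


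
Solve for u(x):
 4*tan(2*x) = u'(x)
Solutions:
 u(x) = C1 - 2*log(cos(2*x))


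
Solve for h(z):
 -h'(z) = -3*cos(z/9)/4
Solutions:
 h(z) = C1 + 27*sin(z/9)/4


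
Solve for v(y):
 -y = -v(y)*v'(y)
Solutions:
 v(y) = -sqrt(C1 + y^2)
 v(y) = sqrt(C1 + y^2)


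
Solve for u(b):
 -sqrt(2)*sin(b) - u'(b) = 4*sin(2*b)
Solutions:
 u(b) = C1 - 4*sin(b)^2 + sqrt(2)*cos(b)


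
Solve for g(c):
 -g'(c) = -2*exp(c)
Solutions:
 g(c) = C1 + 2*exp(c)


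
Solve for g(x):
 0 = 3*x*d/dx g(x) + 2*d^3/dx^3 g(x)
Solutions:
 g(x) = C1 + Integral(C2*airyai(-2^(2/3)*3^(1/3)*x/2) + C3*airybi(-2^(2/3)*3^(1/3)*x/2), x)


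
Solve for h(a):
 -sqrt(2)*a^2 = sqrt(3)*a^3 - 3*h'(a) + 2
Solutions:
 h(a) = C1 + sqrt(3)*a^4/12 + sqrt(2)*a^3/9 + 2*a/3


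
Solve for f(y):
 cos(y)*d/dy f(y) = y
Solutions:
 f(y) = C1 + Integral(y/cos(y), y)


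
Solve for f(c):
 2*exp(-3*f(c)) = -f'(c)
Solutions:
 f(c) = log(C1 - 6*c)/3
 f(c) = log((-3^(1/3) - 3^(5/6)*I)*(C1 - 2*c)^(1/3)/2)
 f(c) = log((-3^(1/3) + 3^(5/6)*I)*(C1 - 2*c)^(1/3)/2)


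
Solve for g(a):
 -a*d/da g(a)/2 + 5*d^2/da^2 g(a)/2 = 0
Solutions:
 g(a) = C1 + C2*erfi(sqrt(10)*a/10)


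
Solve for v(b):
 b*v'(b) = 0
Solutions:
 v(b) = C1


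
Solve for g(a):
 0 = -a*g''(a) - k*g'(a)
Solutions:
 g(a) = C1 + a^(1 - re(k))*(C2*sin(log(a)*Abs(im(k))) + C3*cos(log(a)*im(k)))


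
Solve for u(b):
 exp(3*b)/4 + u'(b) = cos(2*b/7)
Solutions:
 u(b) = C1 - exp(3*b)/12 + 7*sin(2*b/7)/2


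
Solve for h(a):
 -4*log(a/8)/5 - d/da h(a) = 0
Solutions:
 h(a) = C1 - 4*a*log(a)/5 + 4*a/5 + 12*a*log(2)/5


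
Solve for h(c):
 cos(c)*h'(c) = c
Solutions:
 h(c) = C1 + Integral(c/cos(c), c)


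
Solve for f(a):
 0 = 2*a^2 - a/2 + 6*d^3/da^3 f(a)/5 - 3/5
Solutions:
 f(a) = C1 + C2*a + C3*a^2 - a^5/36 + 5*a^4/288 + a^3/12


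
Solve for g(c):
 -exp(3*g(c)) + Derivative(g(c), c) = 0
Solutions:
 g(c) = log(-1/(C1 + 3*c))/3
 g(c) = log((-1/(C1 + c))^(1/3)*(-3^(2/3) - 3*3^(1/6)*I)/6)
 g(c) = log((-1/(C1 + c))^(1/3)*(-3^(2/3) + 3*3^(1/6)*I)/6)


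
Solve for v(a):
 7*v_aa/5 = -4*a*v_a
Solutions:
 v(a) = C1 + C2*erf(sqrt(70)*a/7)


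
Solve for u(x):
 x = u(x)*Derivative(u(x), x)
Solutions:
 u(x) = -sqrt(C1 + x^2)
 u(x) = sqrt(C1 + x^2)


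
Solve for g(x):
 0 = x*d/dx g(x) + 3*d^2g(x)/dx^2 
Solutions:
 g(x) = C1 + C2*erf(sqrt(6)*x/6)


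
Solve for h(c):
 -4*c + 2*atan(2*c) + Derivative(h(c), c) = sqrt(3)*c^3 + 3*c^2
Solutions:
 h(c) = C1 + sqrt(3)*c^4/4 + c^3 + 2*c^2 - 2*c*atan(2*c) + log(4*c^2 + 1)/2


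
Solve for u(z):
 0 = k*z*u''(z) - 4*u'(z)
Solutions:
 u(z) = C1 + z^(((re(k) + 4)*re(k) + im(k)^2)/(re(k)^2 + im(k)^2))*(C2*sin(4*log(z)*Abs(im(k))/(re(k)^2 + im(k)^2)) + C3*cos(4*log(z)*im(k)/(re(k)^2 + im(k)^2)))


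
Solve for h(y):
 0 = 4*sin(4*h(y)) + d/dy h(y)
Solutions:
 h(y) = -acos((-C1 - exp(32*y))/(C1 - exp(32*y)))/4 + pi/2
 h(y) = acos((-C1 - exp(32*y))/(C1 - exp(32*y)))/4


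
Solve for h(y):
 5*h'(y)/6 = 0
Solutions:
 h(y) = C1


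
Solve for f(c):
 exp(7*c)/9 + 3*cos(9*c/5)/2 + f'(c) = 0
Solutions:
 f(c) = C1 - exp(7*c)/63 - 5*sin(9*c/5)/6


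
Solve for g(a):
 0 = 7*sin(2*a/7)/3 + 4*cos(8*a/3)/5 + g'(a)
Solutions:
 g(a) = C1 - 3*sin(8*a/3)/10 + 49*cos(2*a/7)/6


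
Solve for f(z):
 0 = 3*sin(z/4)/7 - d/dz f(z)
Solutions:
 f(z) = C1 - 12*cos(z/4)/7


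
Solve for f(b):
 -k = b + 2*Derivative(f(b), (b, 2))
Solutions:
 f(b) = C1 + C2*b - b^3/12 - b^2*k/4


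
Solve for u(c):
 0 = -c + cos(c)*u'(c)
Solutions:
 u(c) = C1 + Integral(c/cos(c), c)


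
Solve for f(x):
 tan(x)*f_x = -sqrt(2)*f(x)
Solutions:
 f(x) = C1/sin(x)^(sqrt(2))


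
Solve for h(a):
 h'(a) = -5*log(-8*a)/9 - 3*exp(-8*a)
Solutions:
 h(a) = C1 - 5*a*log(-a)/9 + 5*a*(1 - 3*log(2))/9 + 3*exp(-8*a)/8


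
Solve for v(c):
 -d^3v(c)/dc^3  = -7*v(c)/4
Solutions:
 v(c) = C3*exp(14^(1/3)*c/2) + (C1*sin(14^(1/3)*sqrt(3)*c/4) + C2*cos(14^(1/3)*sqrt(3)*c/4))*exp(-14^(1/3)*c/4)


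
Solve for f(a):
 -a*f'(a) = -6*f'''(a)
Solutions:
 f(a) = C1 + Integral(C2*airyai(6^(2/3)*a/6) + C3*airybi(6^(2/3)*a/6), a)


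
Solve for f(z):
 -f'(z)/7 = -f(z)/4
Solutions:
 f(z) = C1*exp(7*z/4)


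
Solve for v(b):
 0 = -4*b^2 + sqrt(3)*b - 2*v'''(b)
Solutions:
 v(b) = C1 + C2*b + C3*b^2 - b^5/30 + sqrt(3)*b^4/48


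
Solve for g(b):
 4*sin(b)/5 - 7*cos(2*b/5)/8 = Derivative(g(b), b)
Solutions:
 g(b) = C1 - 35*sin(2*b/5)/16 - 4*cos(b)/5


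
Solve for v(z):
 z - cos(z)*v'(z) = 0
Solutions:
 v(z) = C1 + Integral(z/cos(z), z)


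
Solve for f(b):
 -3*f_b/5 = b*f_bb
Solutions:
 f(b) = C1 + C2*b^(2/5)


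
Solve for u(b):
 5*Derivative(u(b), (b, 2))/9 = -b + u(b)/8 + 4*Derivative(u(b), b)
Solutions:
 u(b) = C1*exp(3*b*(24 - sqrt(586))/20) + C2*exp(3*b*(24 + sqrt(586))/20) + 8*b - 256


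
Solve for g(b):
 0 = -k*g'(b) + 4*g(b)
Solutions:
 g(b) = C1*exp(4*b/k)


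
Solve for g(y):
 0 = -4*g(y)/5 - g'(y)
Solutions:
 g(y) = C1*exp(-4*y/5)


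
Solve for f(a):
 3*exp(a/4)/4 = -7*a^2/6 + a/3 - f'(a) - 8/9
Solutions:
 f(a) = C1 - 7*a^3/18 + a^2/6 - 8*a/9 - 3*exp(a/4)


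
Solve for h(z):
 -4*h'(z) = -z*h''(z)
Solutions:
 h(z) = C1 + C2*z^5


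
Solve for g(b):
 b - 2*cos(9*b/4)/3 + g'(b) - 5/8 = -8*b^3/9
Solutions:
 g(b) = C1 - 2*b^4/9 - b^2/2 + 5*b/8 + 8*sin(9*b/4)/27


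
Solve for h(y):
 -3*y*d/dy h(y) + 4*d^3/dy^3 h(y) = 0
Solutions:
 h(y) = C1 + Integral(C2*airyai(6^(1/3)*y/2) + C3*airybi(6^(1/3)*y/2), y)


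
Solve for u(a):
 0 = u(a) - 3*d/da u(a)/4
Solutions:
 u(a) = C1*exp(4*a/3)


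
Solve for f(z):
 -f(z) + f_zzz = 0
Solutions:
 f(z) = C3*exp(z) + (C1*sin(sqrt(3)*z/2) + C2*cos(sqrt(3)*z/2))*exp(-z/2)


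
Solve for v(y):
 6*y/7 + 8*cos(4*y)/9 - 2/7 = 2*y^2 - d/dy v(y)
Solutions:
 v(y) = C1 + 2*y^3/3 - 3*y^2/7 + 2*y/7 - 2*sin(4*y)/9


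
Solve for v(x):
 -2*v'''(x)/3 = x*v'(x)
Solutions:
 v(x) = C1 + Integral(C2*airyai(-2^(2/3)*3^(1/3)*x/2) + C3*airybi(-2^(2/3)*3^(1/3)*x/2), x)


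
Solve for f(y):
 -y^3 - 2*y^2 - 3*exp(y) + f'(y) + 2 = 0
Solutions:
 f(y) = C1 + y^4/4 + 2*y^3/3 - 2*y + 3*exp(y)


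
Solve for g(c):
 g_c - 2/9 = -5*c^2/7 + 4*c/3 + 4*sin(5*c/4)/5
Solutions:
 g(c) = C1 - 5*c^3/21 + 2*c^2/3 + 2*c/9 - 16*cos(5*c/4)/25


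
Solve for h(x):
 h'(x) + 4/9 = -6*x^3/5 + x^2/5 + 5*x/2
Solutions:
 h(x) = C1 - 3*x^4/10 + x^3/15 + 5*x^2/4 - 4*x/9


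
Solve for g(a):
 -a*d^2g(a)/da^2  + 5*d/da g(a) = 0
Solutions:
 g(a) = C1 + C2*a^6


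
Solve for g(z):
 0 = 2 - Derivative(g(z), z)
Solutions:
 g(z) = C1 + 2*z


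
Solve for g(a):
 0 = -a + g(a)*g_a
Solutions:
 g(a) = -sqrt(C1 + a^2)
 g(a) = sqrt(C1 + a^2)


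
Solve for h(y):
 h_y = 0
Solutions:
 h(y) = C1


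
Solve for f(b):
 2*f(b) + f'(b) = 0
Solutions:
 f(b) = C1*exp(-2*b)


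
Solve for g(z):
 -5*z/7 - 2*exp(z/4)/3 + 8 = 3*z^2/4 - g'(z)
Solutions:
 g(z) = C1 + z^3/4 + 5*z^2/14 - 8*z + 8*exp(z/4)/3


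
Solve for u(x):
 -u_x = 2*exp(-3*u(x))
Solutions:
 u(x) = log(C1 - 6*x)/3
 u(x) = log((-3^(1/3) - 3^(5/6)*I)*(C1 - 2*x)^(1/3)/2)
 u(x) = log((-3^(1/3) + 3^(5/6)*I)*(C1 - 2*x)^(1/3)/2)


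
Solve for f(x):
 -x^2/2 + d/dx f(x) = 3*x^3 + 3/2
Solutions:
 f(x) = C1 + 3*x^4/4 + x^3/6 + 3*x/2


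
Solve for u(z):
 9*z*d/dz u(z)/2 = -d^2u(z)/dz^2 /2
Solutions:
 u(z) = C1 + C2*erf(3*sqrt(2)*z/2)


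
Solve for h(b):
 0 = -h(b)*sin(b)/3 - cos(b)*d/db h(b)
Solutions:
 h(b) = C1*cos(b)^(1/3)


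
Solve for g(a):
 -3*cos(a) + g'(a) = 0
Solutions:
 g(a) = C1 + 3*sin(a)


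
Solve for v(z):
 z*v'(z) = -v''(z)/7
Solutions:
 v(z) = C1 + C2*erf(sqrt(14)*z/2)


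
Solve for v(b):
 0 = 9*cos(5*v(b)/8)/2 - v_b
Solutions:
 -9*b/2 - 4*log(sin(5*v(b)/8) - 1)/5 + 4*log(sin(5*v(b)/8) + 1)/5 = C1


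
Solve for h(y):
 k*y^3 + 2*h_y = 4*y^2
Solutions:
 h(y) = C1 - k*y^4/8 + 2*y^3/3


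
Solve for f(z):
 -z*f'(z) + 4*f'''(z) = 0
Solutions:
 f(z) = C1 + Integral(C2*airyai(2^(1/3)*z/2) + C3*airybi(2^(1/3)*z/2), z)


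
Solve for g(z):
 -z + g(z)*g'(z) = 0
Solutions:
 g(z) = -sqrt(C1 + z^2)
 g(z) = sqrt(C1 + z^2)


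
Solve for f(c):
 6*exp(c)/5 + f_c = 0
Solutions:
 f(c) = C1 - 6*exp(c)/5


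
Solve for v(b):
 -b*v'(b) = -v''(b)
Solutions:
 v(b) = C1 + C2*erfi(sqrt(2)*b/2)


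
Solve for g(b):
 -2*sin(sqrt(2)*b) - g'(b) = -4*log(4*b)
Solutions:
 g(b) = C1 + 4*b*log(b) - 4*b + 8*b*log(2) + sqrt(2)*cos(sqrt(2)*b)


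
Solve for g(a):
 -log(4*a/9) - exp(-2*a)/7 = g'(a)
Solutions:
 g(a) = C1 - a*log(a) + a*(-2*log(2) + 1 + 2*log(3)) + exp(-2*a)/14


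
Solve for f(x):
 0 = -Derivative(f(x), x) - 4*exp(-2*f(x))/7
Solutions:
 f(x) = log(-sqrt(C1 - 56*x)) - log(7)
 f(x) = log(C1 - 56*x)/2 - log(7)


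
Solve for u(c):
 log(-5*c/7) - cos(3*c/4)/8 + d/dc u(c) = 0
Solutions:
 u(c) = C1 - c*log(-c) - c*log(5) + c + c*log(7) + sin(3*c/4)/6


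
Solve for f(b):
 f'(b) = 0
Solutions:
 f(b) = C1


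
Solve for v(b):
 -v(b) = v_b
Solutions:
 v(b) = C1*exp(-b)


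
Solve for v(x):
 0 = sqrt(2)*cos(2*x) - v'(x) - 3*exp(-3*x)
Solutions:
 v(x) = C1 + sqrt(2)*sin(2*x)/2 + exp(-3*x)


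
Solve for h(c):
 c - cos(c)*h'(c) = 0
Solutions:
 h(c) = C1 + Integral(c/cos(c), c)


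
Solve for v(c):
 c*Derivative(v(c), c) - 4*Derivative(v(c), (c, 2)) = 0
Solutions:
 v(c) = C1 + C2*erfi(sqrt(2)*c/4)


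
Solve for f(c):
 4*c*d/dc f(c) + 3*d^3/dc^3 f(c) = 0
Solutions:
 f(c) = C1 + Integral(C2*airyai(-6^(2/3)*c/3) + C3*airybi(-6^(2/3)*c/3), c)


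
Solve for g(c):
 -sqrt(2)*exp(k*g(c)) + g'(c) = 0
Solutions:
 g(c) = Piecewise((log(-1/(C1*k + sqrt(2)*c*k))/k, Ne(k, 0)), (nan, True))
 g(c) = Piecewise((C1 + sqrt(2)*c, Eq(k, 0)), (nan, True))


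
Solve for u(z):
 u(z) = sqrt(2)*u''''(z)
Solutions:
 u(z) = C1*exp(-2^(7/8)*z/2) + C2*exp(2^(7/8)*z/2) + C3*sin(2^(7/8)*z/2) + C4*cos(2^(7/8)*z/2)


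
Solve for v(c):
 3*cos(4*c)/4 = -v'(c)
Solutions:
 v(c) = C1 - 3*sin(4*c)/16


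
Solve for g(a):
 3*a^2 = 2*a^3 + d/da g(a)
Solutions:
 g(a) = C1 - a^4/2 + a^3


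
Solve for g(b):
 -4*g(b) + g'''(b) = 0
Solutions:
 g(b) = C3*exp(2^(2/3)*b) + (C1*sin(2^(2/3)*sqrt(3)*b/2) + C2*cos(2^(2/3)*sqrt(3)*b/2))*exp(-2^(2/3)*b/2)


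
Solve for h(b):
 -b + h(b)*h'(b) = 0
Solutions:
 h(b) = -sqrt(C1 + b^2)
 h(b) = sqrt(C1 + b^2)


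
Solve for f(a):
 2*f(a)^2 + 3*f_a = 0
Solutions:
 f(a) = 3/(C1 + 2*a)


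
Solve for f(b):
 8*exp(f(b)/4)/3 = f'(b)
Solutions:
 f(b) = 4*log(-1/(C1 + 8*b)) + 4*log(12)


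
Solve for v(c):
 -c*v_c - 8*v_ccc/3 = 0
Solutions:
 v(c) = C1 + Integral(C2*airyai(-3^(1/3)*c/2) + C3*airybi(-3^(1/3)*c/2), c)


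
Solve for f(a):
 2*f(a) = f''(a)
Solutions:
 f(a) = C1*exp(-sqrt(2)*a) + C2*exp(sqrt(2)*a)


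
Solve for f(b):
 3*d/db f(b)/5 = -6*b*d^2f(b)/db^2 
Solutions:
 f(b) = C1 + C2*b^(9/10)


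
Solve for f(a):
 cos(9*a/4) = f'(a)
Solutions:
 f(a) = C1 + 4*sin(9*a/4)/9


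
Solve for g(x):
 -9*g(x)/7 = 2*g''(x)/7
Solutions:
 g(x) = C1*sin(3*sqrt(2)*x/2) + C2*cos(3*sqrt(2)*x/2)


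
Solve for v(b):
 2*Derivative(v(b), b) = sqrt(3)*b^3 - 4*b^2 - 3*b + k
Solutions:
 v(b) = C1 + sqrt(3)*b^4/8 - 2*b^3/3 - 3*b^2/4 + b*k/2


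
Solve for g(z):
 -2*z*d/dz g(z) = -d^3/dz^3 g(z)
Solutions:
 g(z) = C1 + Integral(C2*airyai(2^(1/3)*z) + C3*airybi(2^(1/3)*z), z)


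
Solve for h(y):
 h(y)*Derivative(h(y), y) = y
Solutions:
 h(y) = -sqrt(C1 + y^2)
 h(y) = sqrt(C1 + y^2)


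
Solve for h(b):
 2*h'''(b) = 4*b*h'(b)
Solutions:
 h(b) = C1 + Integral(C2*airyai(2^(1/3)*b) + C3*airybi(2^(1/3)*b), b)


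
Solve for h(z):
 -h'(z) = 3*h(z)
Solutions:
 h(z) = C1*exp(-3*z)


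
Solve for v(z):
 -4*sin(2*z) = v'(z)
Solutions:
 v(z) = C1 + 2*cos(2*z)


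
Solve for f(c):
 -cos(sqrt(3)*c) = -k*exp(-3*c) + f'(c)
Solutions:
 f(c) = C1 - k*exp(-3*c)/3 - sqrt(3)*sin(sqrt(3)*c)/3


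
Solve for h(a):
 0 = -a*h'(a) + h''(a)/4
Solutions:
 h(a) = C1 + C2*erfi(sqrt(2)*a)


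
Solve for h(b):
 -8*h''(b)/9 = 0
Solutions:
 h(b) = C1 + C2*b


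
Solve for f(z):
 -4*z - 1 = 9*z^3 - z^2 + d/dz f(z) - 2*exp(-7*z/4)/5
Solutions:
 f(z) = C1 - 9*z^4/4 + z^3/3 - 2*z^2 - z - 8*exp(-7*z/4)/35


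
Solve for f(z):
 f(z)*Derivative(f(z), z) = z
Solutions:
 f(z) = -sqrt(C1 + z^2)
 f(z) = sqrt(C1 + z^2)


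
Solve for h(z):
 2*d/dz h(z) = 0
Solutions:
 h(z) = C1


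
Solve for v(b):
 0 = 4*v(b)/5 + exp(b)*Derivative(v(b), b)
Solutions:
 v(b) = C1*exp(4*exp(-b)/5)


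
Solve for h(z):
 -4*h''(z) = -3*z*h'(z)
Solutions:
 h(z) = C1 + C2*erfi(sqrt(6)*z/4)


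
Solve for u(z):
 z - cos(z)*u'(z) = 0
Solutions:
 u(z) = C1 + Integral(z/cos(z), z)


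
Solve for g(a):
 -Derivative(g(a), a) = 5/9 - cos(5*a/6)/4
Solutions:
 g(a) = C1 - 5*a/9 + 3*sin(5*a/6)/10


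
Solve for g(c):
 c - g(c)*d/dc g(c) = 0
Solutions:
 g(c) = -sqrt(C1 + c^2)
 g(c) = sqrt(C1 + c^2)


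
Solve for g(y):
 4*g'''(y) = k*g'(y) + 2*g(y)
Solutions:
 g(y) = C1*exp(y*(k/((-3^(1/3) + 3^(5/6)*I)*(sqrt(3)*sqrt(108 - k^3) + 18)^(1/3)) - 3^(1/3)*(sqrt(3)*sqrt(108 - k^3) + 18)^(1/3)/12 + 3^(5/6)*I*(sqrt(3)*sqrt(108 - k^3) + 18)^(1/3)/12)) + C2*exp(-y*(k/((3^(1/3) + 3^(5/6)*I)*(sqrt(3)*sqrt(108 - k^3) + 18)^(1/3)) + 3^(1/3)*(sqrt(3)*sqrt(108 - k^3) + 18)^(1/3)/12 + 3^(5/6)*I*(sqrt(3)*sqrt(108 - k^3) + 18)^(1/3)/12)) + C3*exp(3^(1/3)*y*(3^(1/3)*k/(sqrt(3)*sqrt(108 - k^3) + 18)^(1/3) + (sqrt(3)*sqrt(108 - k^3) + 18)^(1/3))/6)


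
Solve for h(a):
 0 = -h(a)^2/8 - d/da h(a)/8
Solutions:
 h(a) = 1/(C1 + a)


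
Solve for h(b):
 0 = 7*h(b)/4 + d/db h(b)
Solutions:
 h(b) = C1*exp(-7*b/4)


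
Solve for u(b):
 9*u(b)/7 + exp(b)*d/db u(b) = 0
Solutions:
 u(b) = C1*exp(9*exp(-b)/7)


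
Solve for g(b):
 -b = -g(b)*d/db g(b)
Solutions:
 g(b) = -sqrt(C1 + b^2)
 g(b) = sqrt(C1 + b^2)


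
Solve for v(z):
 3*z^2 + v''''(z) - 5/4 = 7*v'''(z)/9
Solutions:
 v(z) = C1 + C2*z + C3*z^2 + C4*exp(7*z/9) + 9*z^5/140 + 81*z^4/196 + 5097*z^3/2744


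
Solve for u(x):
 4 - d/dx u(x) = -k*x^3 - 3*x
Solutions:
 u(x) = C1 + k*x^4/4 + 3*x^2/2 + 4*x


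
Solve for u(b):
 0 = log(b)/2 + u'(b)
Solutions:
 u(b) = C1 - b*log(b)/2 + b/2


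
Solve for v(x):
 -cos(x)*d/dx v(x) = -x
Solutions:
 v(x) = C1 + Integral(x/cos(x), x)


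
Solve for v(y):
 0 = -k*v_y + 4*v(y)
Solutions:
 v(y) = C1*exp(4*y/k)


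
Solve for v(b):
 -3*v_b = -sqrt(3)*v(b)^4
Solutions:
 v(b) = (-1/(C1 + sqrt(3)*b))^(1/3)
 v(b) = (-1/(C1 + sqrt(3)*b))^(1/3)*(-1 - sqrt(3)*I)/2
 v(b) = (-1/(C1 + sqrt(3)*b))^(1/3)*(-1 + sqrt(3)*I)/2


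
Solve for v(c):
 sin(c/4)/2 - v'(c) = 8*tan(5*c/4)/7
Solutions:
 v(c) = C1 + 32*log(cos(5*c/4))/35 - 2*cos(c/4)


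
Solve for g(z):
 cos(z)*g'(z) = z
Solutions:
 g(z) = C1 + Integral(z/cos(z), z)


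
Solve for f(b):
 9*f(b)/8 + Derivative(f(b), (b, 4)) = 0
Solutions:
 f(b) = (C1*sin(2^(3/4)*sqrt(3)*b/4) + C2*cos(2^(3/4)*sqrt(3)*b/4))*exp(-2^(3/4)*sqrt(3)*b/4) + (C3*sin(2^(3/4)*sqrt(3)*b/4) + C4*cos(2^(3/4)*sqrt(3)*b/4))*exp(2^(3/4)*sqrt(3)*b/4)


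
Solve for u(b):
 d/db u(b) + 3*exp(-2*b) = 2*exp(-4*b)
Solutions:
 u(b) = C1 + 3*exp(-2*b)/2 - exp(-4*b)/2


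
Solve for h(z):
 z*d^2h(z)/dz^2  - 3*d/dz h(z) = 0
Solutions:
 h(z) = C1 + C2*z^4


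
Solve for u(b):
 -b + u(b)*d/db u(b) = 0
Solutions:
 u(b) = -sqrt(C1 + b^2)
 u(b) = sqrt(C1 + b^2)


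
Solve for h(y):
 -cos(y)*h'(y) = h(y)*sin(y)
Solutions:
 h(y) = C1*cos(y)


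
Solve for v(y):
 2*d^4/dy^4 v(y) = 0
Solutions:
 v(y) = C1 + C2*y + C3*y^2 + C4*y^3


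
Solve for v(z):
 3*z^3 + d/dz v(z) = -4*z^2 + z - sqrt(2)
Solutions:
 v(z) = C1 - 3*z^4/4 - 4*z^3/3 + z^2/2 - sqrt(2)*z


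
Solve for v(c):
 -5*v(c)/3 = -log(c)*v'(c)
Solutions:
 v(c) = C1*exp(5*li(c)/3)


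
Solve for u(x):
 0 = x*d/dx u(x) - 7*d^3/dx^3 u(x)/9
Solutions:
 u(x) = C1 + Integral(C2*airyai(21^(2/3)*x/7) + C3*airybi(21^(2/3)*x/7), x)


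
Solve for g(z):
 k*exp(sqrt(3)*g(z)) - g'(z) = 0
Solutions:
 g(z) = sqrt(3)*(2*log(-1/(C1 + k*z)) - log(3))/6


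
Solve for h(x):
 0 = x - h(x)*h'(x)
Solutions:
 h(x) = -sqrt(C1 + x^2)
 h(x) = sqrt(C1 + x^2)


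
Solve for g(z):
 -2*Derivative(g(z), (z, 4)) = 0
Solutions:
 g(z) = C1 + C2*z + C3*z^2 + C4*z^3


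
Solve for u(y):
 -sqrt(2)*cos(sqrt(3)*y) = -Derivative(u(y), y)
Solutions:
 u(y) = C1 + sqrt(6)*sin(sqrt(3)*y)/3


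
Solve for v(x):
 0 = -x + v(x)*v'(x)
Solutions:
 v(x) = -sqrt(C1 + x^2)
 v(x) = sqrt(C1 + x^2)


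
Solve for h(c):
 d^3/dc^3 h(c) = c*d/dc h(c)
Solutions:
 h(c) = C1 + Integral(C2*airyai(c) + C3*airybi(c), c)


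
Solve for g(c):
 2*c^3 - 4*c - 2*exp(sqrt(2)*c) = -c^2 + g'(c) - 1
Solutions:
 g(c) = C1 + c^4/2 + c^3/3 - 2*c^2 + c - sqrt(2)*exp(sqrt(2)*c)


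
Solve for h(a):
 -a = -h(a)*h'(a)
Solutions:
 h(a) = -sqrt(C1 + a^2)
 h(a) = sqrt(C1 + a^2)


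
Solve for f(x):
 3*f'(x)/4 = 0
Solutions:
 f(x) = C1


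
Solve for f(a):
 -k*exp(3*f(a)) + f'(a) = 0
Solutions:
 f(a) = log(-1/(C1 + 3*a*k))/3
 f(a) = log((-1/(C1 + a*k))^(1/3)*(-3^(2/3) - 3*3^(1/6)*I)/6)
 f(a) = log((-1/(C1 + a*k))^(1/3)*(-3^(2/3) + 3*3^(1/6)*I)/6)


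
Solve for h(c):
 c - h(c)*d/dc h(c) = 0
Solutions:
 h(c) = -sqrt(C1 + c^2)
 h(c) = sqrt(C1 + c^2)


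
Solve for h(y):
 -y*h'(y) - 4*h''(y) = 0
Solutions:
 h(y) = C1 + C2*erf(sqrt(2)*y/4)


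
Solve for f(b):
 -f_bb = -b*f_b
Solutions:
 f(b) = C1 + C2*erfi(sqrt(2)*b/2)


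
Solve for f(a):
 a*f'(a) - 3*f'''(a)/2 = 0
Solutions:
 f(a) = C1 + Integral(C2*airyai(2^(1/3)*3^(2/3)*a/3) + C3*airybi(2^(1/3)*3^(2/3)*a/3), a)


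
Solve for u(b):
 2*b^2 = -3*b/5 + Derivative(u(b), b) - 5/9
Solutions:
 u(b) = C1 + 2*b^3/3 + 3*b^2/10 + 5*b/9


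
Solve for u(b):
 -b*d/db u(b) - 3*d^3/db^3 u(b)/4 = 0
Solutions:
 u(b) = C1 + Integral(C2*airyai(-6^(2/3)*b/3) + C3*airybi(-6^(2/3)*b/3), b)


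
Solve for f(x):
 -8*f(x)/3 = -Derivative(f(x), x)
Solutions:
 f(x) = C1*exp(8*x/3)


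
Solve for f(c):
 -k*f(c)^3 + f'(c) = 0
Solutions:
 f(c) = -sqrt(2)*sqrt(-1/(C1 + c*k))/2
 f(c) = sqrt(2)*sqrt(-1/(C1 + c*k))/2


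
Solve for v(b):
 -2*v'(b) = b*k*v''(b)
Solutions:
 v(b) = C1 + b^(((re(k) - 2)*re(k) + im(k)^2)/(re(k)^2 + im(k)^2))*(C2*sin(2*log(b)*Abs(im(k))/(re(k)^2 + im(k)^2)) + C3*cos(2*log(b)*im(k)/(re(k)^2 + im(k)^2)))


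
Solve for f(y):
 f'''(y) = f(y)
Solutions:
 f(y) = C3*exp(y) + (C1*sin(sqrt(3)*y/2) + C2*cos(sqrt(3)*y/2))*exp(-y/2)


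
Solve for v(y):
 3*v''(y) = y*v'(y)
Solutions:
 v(y) = C1 + C2*erfi(sqrt(6)*y/6)


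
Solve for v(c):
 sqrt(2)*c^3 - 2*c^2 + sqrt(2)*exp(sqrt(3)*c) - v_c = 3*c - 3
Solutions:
 v(c) = C1 + sqrt(2)*c^4/4 - 2*c^3/3 - 3*c^2/2 + 3*c + sqrt(6)*exp(sqrt(3)*c)/3


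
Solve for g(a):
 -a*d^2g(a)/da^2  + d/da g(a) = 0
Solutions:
 g(a) = C1 + C2*a^2


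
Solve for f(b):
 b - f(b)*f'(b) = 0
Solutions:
 f(b) = -sqrt(C1 + b^2)
 f(b) = sqrt(C1 + b^2)


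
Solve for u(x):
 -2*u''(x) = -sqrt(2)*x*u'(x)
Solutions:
 u(x) = C1 + C2*erfi(2^(1/4)*x/2)


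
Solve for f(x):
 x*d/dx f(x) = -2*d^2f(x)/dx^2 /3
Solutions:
 f(x) = C1 + C2*erf(sqrt(3)*x/2)


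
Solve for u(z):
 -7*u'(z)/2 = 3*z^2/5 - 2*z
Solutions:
 u(z) = C1 - 2*z^3/35 + 2*z^2/7


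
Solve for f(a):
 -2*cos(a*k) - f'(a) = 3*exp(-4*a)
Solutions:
 f(a) = C1 + 3*exp(-4*a)/4 - 2*sin(a*k)/k


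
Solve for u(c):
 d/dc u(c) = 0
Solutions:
 u(c) = C1


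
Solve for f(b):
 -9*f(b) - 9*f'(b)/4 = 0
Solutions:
 f(b) = C1*exp(-4*b)


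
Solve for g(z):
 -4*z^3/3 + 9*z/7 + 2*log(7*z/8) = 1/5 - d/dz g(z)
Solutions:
 g(z) = C1 + z^4/3 - 9*z^2/14 - 2*z*log(z) - 2*z*log(7) + 11*z/5 + 6*z*log(2)


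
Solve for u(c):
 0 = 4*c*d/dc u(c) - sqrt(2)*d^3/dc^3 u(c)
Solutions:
 u(c) = C1 + Integral(C2*airyai(sqrt(2)*c) + C3*airybi(sqrt(2)*c), c)


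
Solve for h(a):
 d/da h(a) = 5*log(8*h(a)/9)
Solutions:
 -Integral(1/(log(_y) - 2*log(3) + 3*log(2)), (_y, h(a)))/5 = C1 - a


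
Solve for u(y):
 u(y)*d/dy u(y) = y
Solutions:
 u(y) = -sqrt(C1 + y^2)
 u(y) = sqrt(C1 + y^2)


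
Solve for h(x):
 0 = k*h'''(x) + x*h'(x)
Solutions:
 h(x) = C1 + Integral(C2*airyai(x*(-1/k)^(1/3)) + C3*airybi(x*(-1/k)^(1/3)), x)


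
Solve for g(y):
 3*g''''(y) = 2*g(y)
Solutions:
 g(y) = C1*exp(-2^(1/4)*3^(3/4)*y/3) + C2*exp(2^(1/4)*3^(3/4)*y/3) + C3*sin(2^(1/4)*3^(3/4)*y/3) + C4*cos(2^(1/4)*3^(3/4)*y/3)


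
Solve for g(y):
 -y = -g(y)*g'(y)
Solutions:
 g(y) = -sqrt(C1 + y^2)
 g(y) = sqrt(C1 + y^2)


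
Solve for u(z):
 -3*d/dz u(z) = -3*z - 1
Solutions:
 u(z) = C1 + z^2/2 + z/3


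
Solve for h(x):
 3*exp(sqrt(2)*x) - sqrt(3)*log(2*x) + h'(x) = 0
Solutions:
 h(x) = C1 + sqrt(3)*x*log(x) + sqrt(3)*x*(-1 + log(2)) - 3*sqrt(2)*exp(sqrt(2)*x)/2


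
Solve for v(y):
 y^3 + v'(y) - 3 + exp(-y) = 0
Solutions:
 v(y) = C1 - y^4/4 + 3*y + exp(-y)


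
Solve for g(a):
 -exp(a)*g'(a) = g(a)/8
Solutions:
 g(a) = C1*exp(exp(-a)/8)


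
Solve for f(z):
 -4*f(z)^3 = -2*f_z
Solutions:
 f(z) = -sqrt(2)*sqrt(-1/(C1 + 2*z))/2
 f(z) = sqrt(2)*sqrt(-1/(C1 + 2*z))/2


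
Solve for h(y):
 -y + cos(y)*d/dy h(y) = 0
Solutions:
 h(y) = C1 + Integral(y/cos(y), y)


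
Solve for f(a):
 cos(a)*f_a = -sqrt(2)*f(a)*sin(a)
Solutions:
 f(a) = C1*cos(a)^(sqrt(2))


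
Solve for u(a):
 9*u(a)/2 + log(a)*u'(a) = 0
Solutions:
 u(a) = C1*exp(-9*li(a)/2)


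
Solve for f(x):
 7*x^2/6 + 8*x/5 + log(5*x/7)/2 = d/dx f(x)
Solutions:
 f(x) = C1 + 7*x^3/18 + 4*x^2/5 + x*log(x)/2 - x*log(7)/2 - x/2 + x*log(5)/2


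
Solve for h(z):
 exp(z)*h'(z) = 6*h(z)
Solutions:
 h(z) = C1*exp(-6*exp(-z))


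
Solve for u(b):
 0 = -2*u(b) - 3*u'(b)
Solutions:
 u(b) = C1*exp(-2*b/3)


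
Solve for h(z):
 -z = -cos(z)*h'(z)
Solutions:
 h(z) = C1 + Integral(z/cos(z), z)


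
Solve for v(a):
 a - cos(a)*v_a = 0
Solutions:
 v(a) = C1 + Integral(a/cos(a), a)


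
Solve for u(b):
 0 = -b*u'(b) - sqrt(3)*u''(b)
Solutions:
 u(b) = C1 + C2*erf(sqrt(2)*3^(3/4)*b/6)


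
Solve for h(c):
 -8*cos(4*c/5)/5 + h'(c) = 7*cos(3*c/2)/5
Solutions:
 h(c) = C1 + 2*sin(4*c/5) + 14*sin(3*c/2)/15


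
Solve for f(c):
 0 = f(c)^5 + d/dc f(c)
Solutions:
 f(c) = -I*(1/(C1 + 4*c))^(1/4)
 f(c) = I*(1/(C1 + 4*c))^(1/4)
 f(c) = -(1/(C1 + 4*c))^(1/4)
 f(c) = (1/(C1 + 4*c))^(1/4)
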